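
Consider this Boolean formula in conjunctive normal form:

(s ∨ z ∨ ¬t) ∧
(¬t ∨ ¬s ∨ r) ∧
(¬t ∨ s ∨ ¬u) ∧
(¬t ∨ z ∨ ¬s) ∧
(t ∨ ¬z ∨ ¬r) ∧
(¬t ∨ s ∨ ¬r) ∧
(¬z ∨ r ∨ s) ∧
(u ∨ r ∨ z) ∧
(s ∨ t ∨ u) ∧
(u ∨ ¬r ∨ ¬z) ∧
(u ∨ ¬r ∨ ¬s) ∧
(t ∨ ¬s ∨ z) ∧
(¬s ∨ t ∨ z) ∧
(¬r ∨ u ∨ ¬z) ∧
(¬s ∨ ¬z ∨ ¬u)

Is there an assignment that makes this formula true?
Yes

Yes, the formula is satisfiable.

One satisfying assignment is: r=False, z=True, u=False, s=True, t=False

Verification: With this assignment, all 15 clauses evaluate to true.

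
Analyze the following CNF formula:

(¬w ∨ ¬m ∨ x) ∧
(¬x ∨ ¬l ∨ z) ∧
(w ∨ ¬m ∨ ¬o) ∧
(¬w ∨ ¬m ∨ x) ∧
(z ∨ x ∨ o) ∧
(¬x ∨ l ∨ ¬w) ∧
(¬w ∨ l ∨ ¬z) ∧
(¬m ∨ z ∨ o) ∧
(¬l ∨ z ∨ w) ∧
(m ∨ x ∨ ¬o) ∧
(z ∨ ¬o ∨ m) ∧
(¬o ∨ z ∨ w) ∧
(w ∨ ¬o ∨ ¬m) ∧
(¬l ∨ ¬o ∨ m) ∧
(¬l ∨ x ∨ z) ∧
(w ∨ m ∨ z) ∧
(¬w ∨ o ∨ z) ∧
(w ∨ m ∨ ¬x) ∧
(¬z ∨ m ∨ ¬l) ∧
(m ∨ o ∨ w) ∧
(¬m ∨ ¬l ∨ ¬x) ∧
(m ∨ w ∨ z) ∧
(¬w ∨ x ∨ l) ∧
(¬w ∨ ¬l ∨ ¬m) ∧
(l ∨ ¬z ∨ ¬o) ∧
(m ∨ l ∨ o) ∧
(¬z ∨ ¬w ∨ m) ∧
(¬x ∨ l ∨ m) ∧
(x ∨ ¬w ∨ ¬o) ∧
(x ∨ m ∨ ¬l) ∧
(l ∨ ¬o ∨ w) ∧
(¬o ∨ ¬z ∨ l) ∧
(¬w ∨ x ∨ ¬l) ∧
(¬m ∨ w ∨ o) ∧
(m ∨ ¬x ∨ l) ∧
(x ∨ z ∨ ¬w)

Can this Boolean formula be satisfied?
No

No, the formula is not satisfiable.

No assignment of truth values to the variables can make all 36 clauses true simultaneously.

The formula is UNSAT (unsatisfiable).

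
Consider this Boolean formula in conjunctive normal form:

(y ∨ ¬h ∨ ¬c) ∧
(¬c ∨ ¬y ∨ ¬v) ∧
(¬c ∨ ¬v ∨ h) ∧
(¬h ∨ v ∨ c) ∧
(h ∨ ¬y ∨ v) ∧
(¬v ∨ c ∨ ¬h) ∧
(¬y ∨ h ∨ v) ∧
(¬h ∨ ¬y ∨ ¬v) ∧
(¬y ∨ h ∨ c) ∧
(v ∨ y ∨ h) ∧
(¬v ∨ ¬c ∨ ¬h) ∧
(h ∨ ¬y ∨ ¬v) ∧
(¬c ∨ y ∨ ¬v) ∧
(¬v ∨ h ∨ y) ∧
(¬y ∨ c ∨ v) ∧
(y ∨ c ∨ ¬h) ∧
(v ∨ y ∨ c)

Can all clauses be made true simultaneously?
Yes

Yes, the formula is satisfiable.

One satisfying assignment is: c=True, y=True, v=False, h=True

Verification: With this assignment, all 17 clauses evaluate to true.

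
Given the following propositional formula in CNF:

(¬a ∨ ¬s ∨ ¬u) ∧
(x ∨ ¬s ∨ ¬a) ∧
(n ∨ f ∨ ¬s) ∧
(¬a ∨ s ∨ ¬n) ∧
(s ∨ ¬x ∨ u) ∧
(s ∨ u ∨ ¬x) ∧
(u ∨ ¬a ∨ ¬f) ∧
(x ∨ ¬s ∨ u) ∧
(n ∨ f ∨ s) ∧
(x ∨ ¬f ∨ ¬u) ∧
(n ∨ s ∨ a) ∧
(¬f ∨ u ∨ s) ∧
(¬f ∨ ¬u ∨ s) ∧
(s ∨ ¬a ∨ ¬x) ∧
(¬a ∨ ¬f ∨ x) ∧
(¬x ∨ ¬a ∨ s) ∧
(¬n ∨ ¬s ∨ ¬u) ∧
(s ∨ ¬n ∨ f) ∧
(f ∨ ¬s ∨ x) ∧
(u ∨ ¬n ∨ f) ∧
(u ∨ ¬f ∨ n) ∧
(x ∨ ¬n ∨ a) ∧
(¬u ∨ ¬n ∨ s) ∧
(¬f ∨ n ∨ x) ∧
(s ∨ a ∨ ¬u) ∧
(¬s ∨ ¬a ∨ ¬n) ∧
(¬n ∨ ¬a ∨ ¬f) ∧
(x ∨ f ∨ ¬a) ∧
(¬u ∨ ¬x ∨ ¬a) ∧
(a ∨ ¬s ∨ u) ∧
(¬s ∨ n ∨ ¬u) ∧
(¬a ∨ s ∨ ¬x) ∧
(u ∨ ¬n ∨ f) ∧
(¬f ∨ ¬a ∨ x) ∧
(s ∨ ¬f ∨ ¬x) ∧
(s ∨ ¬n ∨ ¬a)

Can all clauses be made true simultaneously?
No

No, the formula is not satisfiable.

No assignment of truth values to the variables can make all 36 clauses true simultaneously.

The formula is UNSAT (unsatisfiable).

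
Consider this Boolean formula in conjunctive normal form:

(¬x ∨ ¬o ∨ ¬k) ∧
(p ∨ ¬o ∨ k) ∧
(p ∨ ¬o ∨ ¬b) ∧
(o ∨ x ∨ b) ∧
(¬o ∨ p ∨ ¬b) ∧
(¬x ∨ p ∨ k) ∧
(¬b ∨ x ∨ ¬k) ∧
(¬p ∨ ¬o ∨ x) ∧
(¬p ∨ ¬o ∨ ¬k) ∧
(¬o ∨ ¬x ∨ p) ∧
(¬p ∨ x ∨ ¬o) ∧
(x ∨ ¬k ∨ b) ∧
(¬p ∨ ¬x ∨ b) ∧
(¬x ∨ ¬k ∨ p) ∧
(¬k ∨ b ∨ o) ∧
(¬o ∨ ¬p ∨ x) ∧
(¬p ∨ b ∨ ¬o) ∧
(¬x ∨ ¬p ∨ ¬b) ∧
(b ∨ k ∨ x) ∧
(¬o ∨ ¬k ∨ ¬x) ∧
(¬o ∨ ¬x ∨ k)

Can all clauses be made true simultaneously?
Yes

Yes, the formula is satisfiable.

One satisfying assignment is: o=False, b=True, k=False, p=False, x=False

Verification: With this assignment, all 21 clauses evaluate to true.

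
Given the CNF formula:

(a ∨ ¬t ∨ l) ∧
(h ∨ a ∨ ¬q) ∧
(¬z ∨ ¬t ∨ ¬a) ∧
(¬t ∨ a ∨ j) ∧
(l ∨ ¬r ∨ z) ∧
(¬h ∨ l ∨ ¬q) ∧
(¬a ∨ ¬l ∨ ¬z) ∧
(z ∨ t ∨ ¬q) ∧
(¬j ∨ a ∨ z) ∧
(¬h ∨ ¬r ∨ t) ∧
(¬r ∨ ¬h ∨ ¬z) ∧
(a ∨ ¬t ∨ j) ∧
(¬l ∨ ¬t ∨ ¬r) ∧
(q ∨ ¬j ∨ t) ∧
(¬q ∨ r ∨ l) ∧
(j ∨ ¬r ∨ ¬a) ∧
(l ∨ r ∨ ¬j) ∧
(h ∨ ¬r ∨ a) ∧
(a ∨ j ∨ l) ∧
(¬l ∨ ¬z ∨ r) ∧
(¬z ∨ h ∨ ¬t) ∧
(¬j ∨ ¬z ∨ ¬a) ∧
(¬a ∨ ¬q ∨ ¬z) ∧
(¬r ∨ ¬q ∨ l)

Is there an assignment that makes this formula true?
Yes

Yes, the formula is satisfiable.

One satisfying assignment is: j=False, r=False, t=False, z=False, l=False, a=True, h=False, q=False

Verification: With this assignment, all 24 clauses evaluate to true.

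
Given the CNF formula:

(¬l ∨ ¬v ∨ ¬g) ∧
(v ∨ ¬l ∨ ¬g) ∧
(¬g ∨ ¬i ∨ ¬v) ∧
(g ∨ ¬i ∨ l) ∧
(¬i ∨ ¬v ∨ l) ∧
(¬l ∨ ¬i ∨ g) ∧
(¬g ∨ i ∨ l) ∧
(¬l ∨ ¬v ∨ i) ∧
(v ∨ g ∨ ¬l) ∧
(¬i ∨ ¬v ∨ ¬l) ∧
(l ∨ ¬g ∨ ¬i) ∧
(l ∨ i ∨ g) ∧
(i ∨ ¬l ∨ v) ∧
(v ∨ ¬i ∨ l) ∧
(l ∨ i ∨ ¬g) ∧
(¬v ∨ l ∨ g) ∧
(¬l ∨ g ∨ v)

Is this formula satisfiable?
No

No, the formula is not satisfiable.

No assignment of truth values to the variables can make all 17 clauses true simultaneously.

The formula is UNSAT (unsatisfiable).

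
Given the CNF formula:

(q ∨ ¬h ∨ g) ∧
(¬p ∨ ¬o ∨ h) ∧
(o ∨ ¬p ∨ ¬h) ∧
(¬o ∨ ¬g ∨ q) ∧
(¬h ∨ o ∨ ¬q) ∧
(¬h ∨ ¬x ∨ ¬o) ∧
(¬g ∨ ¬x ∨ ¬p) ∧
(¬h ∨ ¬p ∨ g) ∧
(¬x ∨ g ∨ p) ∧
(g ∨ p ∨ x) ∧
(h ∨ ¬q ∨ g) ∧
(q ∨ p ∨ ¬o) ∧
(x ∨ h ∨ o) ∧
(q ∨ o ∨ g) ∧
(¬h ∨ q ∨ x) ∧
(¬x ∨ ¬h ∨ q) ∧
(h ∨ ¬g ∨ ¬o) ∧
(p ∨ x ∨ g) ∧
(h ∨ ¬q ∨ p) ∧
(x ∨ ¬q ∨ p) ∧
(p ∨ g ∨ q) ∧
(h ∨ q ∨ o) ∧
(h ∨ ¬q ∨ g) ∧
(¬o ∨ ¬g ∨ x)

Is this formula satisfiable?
No

No, the formula is not satisfiable.

No assignment of truth values to the variables can make all 24 clauses true simultaneously.

The formula is UNSAT (unsatisfiable).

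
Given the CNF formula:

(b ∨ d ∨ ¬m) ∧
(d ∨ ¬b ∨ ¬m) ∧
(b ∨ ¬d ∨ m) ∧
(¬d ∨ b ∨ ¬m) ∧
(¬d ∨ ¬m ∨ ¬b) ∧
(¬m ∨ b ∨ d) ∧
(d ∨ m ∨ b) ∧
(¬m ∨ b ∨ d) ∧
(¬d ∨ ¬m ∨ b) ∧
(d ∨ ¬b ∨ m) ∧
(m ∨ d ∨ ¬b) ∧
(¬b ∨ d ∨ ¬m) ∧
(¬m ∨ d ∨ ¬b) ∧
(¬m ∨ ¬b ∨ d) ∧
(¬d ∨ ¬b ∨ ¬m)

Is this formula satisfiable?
Yes

Yes, the formula is satisfiable.

One satisfying assignment is: d=True, m=False, b=True

Verification: With this assignment, all 15 clauses evaluate to true.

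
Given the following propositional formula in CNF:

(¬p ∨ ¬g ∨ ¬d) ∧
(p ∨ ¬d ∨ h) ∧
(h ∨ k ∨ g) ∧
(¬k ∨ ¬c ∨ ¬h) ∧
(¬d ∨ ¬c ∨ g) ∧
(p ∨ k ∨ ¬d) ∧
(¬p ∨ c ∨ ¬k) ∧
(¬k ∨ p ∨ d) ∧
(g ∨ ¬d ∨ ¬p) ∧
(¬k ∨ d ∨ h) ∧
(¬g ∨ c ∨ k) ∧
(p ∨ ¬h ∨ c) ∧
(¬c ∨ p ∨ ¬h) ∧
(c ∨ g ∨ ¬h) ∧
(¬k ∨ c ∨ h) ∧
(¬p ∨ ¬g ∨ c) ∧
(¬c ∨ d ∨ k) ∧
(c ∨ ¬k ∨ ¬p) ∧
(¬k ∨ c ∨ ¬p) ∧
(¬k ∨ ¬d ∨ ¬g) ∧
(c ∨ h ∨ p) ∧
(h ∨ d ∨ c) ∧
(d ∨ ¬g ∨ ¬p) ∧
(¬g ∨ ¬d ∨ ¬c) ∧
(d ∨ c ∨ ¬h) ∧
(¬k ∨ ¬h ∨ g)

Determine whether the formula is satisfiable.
No

No, the formula is not satisfiable.

No assignment of truth values to the variables can make all 26 clauses true simultaneously.

The formula is UNSAT (unsatisfiable).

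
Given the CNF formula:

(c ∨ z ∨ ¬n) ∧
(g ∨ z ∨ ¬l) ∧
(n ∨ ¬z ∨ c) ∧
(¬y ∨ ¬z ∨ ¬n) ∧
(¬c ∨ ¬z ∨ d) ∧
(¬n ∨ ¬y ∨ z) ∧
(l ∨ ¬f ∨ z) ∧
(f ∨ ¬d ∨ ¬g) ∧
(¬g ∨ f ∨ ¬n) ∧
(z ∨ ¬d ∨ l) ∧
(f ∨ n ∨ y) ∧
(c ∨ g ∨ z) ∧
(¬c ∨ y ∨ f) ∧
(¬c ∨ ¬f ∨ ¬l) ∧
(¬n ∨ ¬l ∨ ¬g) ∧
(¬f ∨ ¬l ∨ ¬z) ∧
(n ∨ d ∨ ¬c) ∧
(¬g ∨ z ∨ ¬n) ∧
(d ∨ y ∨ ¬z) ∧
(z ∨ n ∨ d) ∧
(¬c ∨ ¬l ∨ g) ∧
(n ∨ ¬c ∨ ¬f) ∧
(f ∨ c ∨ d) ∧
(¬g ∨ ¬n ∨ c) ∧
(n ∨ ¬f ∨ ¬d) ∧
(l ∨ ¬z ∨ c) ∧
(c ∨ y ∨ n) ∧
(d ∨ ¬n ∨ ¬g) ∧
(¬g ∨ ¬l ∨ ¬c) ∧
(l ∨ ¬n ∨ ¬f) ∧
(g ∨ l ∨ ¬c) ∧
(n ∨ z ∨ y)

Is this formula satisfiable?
Yes

Yes, the formula is satisfiable.

One satisfying assignment is: f=False, c=False, g=False, y=False, z=True, l=True, d=True, n=True

Verification: With this assignment, all 32 clauses evaluate to true.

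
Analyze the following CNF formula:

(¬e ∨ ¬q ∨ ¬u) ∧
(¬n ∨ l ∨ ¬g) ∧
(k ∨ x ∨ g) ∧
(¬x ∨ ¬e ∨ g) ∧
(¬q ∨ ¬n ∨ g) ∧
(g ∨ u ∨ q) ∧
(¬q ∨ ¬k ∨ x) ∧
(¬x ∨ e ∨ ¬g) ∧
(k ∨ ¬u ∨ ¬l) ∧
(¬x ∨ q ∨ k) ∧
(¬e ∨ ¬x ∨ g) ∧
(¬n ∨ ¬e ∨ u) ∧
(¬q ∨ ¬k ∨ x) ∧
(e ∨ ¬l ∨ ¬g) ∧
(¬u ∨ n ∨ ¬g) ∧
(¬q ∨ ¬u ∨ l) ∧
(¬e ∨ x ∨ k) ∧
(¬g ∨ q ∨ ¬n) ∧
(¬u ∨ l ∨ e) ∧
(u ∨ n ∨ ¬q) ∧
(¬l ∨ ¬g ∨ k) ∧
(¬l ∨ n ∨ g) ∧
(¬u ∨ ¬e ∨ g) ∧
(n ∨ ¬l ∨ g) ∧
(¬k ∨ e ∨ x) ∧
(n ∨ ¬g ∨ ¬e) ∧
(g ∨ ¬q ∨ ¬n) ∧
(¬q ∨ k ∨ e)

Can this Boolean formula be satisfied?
Yes

Yes, the formula is satisfiable.

One satisfying assignment is: u=False, k=False, n=False, x=False, g=True, l=False, e=False, q=False

Verification: With this assignment, all 28 clauses evaluate to true.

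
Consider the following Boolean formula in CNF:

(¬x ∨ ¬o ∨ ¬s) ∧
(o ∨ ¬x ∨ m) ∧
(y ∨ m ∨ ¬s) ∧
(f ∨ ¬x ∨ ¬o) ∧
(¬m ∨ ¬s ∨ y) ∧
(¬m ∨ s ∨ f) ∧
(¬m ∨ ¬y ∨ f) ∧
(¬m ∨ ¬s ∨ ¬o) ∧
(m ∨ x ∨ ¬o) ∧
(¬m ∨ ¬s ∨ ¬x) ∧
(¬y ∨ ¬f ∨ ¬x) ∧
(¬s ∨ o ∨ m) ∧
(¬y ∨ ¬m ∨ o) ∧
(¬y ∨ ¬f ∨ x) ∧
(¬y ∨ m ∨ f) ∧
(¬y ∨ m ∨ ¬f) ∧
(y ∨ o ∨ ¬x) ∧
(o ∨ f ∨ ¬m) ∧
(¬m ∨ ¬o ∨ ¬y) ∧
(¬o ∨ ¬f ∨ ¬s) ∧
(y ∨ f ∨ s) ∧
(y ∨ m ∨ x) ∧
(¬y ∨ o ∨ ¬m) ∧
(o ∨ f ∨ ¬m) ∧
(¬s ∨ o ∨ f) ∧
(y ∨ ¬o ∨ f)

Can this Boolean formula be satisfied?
Yes

Yes, the formula is satisfiable.

One satisfying assignment is: f=True, m=False, y=False, s=False, x=True, o=True

Verification: With this assignment, all 26 clauses evaluate to true.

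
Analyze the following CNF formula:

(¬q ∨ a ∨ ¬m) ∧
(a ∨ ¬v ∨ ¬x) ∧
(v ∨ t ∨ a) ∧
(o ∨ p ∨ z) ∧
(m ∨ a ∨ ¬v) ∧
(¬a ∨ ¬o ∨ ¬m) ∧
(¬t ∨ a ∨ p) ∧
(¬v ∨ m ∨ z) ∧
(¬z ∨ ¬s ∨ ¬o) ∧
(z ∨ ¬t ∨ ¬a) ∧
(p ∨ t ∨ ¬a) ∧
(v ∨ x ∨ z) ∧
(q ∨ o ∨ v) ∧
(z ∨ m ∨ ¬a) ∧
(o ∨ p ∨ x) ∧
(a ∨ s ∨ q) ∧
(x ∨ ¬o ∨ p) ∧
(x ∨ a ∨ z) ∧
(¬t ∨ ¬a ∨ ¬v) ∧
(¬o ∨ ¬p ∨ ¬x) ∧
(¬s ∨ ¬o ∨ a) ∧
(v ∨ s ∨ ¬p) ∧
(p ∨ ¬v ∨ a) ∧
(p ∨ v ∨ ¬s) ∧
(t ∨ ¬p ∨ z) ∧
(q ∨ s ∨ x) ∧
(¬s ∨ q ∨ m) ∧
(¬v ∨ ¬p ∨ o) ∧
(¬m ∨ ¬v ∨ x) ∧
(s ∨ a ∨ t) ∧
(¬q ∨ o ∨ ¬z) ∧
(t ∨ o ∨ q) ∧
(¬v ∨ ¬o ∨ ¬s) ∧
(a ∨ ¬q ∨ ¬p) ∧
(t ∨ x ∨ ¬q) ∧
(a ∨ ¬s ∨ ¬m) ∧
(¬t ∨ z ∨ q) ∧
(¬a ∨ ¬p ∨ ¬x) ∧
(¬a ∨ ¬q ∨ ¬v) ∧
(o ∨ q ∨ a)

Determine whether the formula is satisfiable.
Yes

Yes, the formula is satisfiable.

One satisfying assignment is: t=True, m=False, a=True, q=False, z=True, x=True, p=False, v=False, s=False, o=True

Verification: With this assignment, all 40 clauses evaluate to true.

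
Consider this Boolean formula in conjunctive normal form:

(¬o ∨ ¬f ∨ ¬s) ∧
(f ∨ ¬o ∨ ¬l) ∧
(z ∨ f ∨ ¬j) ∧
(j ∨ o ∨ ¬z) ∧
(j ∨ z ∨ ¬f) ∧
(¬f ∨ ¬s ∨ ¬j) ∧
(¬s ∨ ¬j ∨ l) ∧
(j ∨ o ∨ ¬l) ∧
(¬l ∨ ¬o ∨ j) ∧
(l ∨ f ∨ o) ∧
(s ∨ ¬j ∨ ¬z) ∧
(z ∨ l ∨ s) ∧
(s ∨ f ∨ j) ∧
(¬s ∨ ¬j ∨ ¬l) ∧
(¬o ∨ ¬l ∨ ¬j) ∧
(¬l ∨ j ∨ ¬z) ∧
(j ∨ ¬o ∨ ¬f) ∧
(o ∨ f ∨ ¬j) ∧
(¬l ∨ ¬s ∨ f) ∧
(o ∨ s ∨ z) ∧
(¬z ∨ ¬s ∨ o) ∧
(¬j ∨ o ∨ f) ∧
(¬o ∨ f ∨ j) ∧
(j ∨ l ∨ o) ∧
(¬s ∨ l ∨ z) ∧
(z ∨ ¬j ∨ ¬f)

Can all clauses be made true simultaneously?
No

No, the formula is not satisfiable.

No assignment of truth values to the variables can make all 26 clauses true simultaneously.

The formula is UNSAT (unsatisfiable).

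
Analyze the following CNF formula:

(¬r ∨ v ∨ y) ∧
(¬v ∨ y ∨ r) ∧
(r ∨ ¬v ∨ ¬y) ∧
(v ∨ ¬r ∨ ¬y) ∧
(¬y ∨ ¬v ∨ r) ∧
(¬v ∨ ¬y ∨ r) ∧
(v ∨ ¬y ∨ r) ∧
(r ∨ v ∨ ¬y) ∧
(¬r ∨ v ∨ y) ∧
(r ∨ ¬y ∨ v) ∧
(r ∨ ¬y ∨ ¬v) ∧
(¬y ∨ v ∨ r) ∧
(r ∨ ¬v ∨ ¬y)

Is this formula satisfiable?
Yes

Yes, the formula is satisfiable.

One satisfying assignment is: y=False, v=False, r=False

Verification: With this assignment, all 13 clauses evaluate to true.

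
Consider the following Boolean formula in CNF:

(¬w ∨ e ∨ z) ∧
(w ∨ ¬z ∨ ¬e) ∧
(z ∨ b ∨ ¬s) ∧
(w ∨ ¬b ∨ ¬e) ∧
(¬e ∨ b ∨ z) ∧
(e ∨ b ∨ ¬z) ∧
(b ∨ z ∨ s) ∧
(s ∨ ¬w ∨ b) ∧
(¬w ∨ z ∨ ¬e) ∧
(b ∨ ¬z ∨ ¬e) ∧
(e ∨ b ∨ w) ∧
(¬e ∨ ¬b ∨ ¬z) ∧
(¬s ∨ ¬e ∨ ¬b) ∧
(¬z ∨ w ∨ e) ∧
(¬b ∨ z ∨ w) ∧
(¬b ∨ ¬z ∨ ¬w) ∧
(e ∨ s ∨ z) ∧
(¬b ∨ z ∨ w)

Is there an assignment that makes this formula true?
No

No, the formula is not satisfiable.

No assignment of truth values to the variables can make all 18 clauses true simultaneously.

The formula is UNSAT (unsatisfiable).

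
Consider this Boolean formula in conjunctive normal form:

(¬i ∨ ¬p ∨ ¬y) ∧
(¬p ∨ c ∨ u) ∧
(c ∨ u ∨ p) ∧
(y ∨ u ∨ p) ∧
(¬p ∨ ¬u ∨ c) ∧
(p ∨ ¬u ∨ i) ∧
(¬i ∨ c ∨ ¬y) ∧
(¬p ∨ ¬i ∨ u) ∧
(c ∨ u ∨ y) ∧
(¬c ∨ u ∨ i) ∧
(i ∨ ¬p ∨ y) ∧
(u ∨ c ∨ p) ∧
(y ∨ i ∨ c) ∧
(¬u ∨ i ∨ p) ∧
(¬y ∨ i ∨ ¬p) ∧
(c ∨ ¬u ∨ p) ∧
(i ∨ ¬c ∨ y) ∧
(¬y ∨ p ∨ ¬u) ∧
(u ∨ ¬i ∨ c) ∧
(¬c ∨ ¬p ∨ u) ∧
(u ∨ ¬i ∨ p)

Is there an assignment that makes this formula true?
Yes

Yes, the formula is satisfiable.

One satisfying assignment is: c=True, u=True, y=False, p=False, i=True

Verification: With this assignment, all 21 clauses evaluate to true.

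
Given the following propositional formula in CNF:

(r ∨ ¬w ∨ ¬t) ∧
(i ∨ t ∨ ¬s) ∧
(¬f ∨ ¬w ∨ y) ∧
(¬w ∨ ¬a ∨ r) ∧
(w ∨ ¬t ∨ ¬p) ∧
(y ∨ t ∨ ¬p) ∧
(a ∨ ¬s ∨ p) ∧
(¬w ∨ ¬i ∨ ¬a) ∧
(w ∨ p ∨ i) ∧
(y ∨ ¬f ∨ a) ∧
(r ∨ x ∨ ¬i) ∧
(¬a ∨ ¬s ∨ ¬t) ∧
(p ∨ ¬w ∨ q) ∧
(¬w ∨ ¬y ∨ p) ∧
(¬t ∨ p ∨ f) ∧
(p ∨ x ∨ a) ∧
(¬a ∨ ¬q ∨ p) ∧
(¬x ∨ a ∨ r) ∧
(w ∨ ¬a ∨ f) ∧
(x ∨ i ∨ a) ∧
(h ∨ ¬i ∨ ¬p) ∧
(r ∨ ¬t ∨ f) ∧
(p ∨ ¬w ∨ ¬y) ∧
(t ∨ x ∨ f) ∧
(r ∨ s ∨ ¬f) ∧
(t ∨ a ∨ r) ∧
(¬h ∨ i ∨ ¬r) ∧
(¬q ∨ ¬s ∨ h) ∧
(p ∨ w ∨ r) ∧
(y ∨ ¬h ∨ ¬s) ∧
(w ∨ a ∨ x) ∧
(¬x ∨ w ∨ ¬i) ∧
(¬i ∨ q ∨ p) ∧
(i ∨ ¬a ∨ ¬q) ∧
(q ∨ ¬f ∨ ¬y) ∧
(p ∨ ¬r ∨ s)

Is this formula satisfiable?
Yes

Yes, the formula is satisfiable.

One satisfying assignment is: y=False, p=True, r=True, q=False, w=True, f=False, x=False, s=False, i=False, t=True, a=True, h=False

Verification: With this assignment, all 36 clauses evaluate to true.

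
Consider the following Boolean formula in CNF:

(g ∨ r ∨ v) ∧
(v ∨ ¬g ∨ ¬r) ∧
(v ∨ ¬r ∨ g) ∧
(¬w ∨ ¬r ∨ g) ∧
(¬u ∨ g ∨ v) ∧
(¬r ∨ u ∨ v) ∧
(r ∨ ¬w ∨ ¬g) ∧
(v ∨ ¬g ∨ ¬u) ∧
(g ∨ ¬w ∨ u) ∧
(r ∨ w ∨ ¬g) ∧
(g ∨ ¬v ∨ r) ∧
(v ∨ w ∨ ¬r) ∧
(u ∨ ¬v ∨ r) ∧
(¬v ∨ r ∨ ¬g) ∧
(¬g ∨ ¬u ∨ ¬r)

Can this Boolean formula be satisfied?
Yes

Yes, the formula is satisfiable.

One satisfying assignment is: g=False, v=True, w=False, u=False, r=True

Verification: With this assignment, all 15 clauses evaluate to true.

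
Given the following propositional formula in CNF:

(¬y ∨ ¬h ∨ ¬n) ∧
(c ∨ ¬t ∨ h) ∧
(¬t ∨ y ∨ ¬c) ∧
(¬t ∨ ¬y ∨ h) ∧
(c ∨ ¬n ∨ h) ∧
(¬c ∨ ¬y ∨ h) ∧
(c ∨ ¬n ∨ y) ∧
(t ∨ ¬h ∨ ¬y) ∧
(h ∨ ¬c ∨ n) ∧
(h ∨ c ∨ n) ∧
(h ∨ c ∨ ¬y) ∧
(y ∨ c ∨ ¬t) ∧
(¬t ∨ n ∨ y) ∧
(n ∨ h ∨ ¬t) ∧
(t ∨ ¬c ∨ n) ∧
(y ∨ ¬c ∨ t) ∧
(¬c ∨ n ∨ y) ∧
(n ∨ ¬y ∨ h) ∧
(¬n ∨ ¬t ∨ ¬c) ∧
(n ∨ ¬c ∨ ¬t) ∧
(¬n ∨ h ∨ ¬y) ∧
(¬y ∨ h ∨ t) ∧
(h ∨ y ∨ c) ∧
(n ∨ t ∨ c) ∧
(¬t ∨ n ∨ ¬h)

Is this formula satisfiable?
No

No, the formula is not satisfiable.

No assignment of truth values to the variables can make all 25 clauses true simultaneously.

The formula is UNSAT (unsatisfiable).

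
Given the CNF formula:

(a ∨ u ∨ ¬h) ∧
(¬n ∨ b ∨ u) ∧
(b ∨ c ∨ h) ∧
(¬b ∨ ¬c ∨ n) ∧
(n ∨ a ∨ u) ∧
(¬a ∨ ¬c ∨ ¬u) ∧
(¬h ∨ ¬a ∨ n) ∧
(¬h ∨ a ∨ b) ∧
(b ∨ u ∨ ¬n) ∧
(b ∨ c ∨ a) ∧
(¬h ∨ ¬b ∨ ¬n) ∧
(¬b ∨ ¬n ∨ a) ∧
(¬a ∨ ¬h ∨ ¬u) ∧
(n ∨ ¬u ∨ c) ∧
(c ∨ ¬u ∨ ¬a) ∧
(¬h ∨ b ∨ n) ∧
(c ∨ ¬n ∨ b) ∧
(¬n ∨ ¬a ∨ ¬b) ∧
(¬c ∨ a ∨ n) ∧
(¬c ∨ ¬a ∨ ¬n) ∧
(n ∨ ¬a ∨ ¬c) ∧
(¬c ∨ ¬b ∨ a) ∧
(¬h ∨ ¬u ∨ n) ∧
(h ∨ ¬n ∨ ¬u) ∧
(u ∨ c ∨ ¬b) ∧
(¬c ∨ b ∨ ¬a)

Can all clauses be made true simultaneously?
No

No, the formula is not satisfiable.

No assignment of truth values to the variables can make all 26 clauses true simultaneously.

The formula is UNSAT (unsatisfiable).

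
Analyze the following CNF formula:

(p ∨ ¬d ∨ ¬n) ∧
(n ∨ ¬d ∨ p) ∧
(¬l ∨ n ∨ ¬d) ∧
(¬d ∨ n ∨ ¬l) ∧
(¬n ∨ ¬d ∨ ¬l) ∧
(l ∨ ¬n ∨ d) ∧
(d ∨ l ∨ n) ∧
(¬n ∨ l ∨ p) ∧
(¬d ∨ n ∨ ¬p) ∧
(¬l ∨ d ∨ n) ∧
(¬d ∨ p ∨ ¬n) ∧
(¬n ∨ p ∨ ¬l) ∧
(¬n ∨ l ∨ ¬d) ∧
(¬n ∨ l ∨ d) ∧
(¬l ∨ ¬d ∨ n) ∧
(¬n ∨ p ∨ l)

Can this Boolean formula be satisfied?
Yes

Yes, the formula is satisfiable.

One satisfying assignment is: n=True, p=True, d=False, l=True

Verification: With this assignment, all 16 clauses evaluate to true.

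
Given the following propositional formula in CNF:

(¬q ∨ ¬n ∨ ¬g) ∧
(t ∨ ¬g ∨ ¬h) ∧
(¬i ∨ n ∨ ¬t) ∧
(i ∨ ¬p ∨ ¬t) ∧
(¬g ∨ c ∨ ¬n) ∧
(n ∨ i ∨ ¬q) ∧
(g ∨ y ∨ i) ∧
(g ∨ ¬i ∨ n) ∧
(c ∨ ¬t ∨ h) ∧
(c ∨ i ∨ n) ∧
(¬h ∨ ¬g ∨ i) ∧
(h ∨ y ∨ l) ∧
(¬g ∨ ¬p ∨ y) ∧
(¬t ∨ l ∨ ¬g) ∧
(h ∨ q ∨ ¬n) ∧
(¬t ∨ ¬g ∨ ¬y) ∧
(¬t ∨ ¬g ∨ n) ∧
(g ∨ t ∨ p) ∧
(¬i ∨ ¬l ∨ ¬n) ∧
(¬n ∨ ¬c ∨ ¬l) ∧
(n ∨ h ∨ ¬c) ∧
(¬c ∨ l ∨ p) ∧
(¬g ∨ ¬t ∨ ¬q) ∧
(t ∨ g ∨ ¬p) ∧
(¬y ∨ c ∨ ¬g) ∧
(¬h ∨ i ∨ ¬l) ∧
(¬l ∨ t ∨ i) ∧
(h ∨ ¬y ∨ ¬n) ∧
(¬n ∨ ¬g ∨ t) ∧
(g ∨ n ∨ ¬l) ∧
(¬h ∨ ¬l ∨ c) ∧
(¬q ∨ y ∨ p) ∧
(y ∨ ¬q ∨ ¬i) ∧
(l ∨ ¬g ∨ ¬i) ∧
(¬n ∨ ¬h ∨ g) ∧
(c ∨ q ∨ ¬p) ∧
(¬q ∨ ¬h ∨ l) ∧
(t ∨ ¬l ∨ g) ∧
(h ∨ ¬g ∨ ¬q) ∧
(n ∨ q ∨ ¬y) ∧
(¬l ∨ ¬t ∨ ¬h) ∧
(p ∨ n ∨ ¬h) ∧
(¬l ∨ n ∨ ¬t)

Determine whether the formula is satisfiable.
Yes

Yes, the formula is satisfiable.

One satisfying assignment is: l=True, g=True, n=False, q=False, p=False, y=False, h=False, t=False, c=False, i=True

Verification: With this assignment, all 43 clauses evaluate to true.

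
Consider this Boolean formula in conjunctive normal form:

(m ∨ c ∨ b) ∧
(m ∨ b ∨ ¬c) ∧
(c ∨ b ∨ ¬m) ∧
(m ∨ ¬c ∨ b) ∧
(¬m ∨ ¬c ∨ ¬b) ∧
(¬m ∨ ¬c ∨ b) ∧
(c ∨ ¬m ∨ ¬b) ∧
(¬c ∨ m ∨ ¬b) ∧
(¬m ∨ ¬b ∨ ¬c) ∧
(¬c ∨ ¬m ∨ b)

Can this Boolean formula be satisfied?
Yes

Yes, the formula is satisfiable.

One satisfying assignment is: b=True, m=False, c=False

Verification: With this assignment, all 10 clauses evaluate to true.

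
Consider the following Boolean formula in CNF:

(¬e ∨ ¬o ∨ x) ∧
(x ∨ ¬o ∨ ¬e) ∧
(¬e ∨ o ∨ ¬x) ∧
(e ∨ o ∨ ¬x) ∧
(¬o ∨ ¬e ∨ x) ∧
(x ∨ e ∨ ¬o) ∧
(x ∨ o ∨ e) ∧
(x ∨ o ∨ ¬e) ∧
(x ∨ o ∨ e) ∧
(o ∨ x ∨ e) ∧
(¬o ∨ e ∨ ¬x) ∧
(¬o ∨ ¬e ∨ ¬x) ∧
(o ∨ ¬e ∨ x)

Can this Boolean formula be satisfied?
No

No, the formula is not satisfiable.

No assignment of truth values to the variables can make all 13 clauses true simultaneously.

The formula is UNSAT (unsatisfiable).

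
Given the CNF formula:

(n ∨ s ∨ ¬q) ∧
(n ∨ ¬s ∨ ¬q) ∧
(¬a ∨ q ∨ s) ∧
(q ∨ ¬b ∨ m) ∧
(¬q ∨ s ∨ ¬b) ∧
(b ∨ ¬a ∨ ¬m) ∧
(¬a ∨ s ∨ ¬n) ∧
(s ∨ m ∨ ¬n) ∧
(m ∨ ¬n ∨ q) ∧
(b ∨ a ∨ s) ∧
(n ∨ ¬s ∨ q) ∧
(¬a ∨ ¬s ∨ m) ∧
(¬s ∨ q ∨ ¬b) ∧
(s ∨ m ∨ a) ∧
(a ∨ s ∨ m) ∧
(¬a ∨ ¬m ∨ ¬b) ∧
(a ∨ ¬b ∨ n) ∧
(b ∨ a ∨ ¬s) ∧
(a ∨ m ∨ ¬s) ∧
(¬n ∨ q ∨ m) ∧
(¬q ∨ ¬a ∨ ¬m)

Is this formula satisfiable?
Yes

Yes, the formula is satisfiable.

One satisfying assignment is: m=True, q=False, n=True, a=False, b=True, s=False

Verification: With this assignment, all 21 clauses evaluate to true.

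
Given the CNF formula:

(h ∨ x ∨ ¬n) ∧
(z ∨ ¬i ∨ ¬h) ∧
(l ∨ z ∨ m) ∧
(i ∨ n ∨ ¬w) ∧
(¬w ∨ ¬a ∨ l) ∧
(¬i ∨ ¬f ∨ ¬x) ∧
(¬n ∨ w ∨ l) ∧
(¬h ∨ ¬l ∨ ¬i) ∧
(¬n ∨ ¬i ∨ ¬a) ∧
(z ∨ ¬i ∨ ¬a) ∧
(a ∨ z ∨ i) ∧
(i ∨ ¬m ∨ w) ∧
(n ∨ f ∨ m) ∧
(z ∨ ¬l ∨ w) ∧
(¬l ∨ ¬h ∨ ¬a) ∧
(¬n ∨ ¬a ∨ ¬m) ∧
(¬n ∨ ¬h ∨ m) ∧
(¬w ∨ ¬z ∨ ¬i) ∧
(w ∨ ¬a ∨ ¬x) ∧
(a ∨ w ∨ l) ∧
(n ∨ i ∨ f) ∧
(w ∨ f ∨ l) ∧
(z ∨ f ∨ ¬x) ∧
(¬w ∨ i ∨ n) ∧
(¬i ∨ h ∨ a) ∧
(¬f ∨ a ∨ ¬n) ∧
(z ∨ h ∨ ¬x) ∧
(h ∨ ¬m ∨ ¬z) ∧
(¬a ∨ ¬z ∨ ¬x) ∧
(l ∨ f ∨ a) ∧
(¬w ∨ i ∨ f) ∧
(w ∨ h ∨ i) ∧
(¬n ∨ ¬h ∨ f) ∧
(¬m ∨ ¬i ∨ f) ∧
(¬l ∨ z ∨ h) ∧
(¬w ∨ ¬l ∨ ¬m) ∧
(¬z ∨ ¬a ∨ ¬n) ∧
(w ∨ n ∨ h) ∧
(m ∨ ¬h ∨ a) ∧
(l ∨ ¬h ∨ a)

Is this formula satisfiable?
Yes

Yes, the formula is satisfiable.

One satisfying assignment is: f=True, w=False, l=False, a=True, m=True, i=True, n=False, h=True, x=False, z=True

Verification: With this assignment, all 40 clauses evaluate to true.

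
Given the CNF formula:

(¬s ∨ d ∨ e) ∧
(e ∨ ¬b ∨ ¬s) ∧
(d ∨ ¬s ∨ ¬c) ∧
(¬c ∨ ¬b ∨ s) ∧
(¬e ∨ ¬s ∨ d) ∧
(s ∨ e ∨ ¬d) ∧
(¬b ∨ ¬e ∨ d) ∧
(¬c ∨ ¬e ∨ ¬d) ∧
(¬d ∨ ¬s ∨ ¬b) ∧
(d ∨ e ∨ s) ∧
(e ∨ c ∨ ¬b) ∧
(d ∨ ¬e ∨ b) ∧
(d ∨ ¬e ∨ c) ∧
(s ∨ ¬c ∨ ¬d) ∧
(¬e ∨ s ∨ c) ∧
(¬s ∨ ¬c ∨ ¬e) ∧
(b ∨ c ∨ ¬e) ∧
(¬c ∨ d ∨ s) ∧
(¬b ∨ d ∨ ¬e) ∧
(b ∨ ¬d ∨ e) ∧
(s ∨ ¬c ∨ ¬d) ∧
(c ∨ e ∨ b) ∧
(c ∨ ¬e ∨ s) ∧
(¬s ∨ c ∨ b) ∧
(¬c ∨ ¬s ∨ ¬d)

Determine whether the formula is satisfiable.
No

No, the formula is not satisfiable.

No assignment of truth values to the variables can make all 25 clauses true simultaneously.

The formula is UNSAT (unsatisfiable).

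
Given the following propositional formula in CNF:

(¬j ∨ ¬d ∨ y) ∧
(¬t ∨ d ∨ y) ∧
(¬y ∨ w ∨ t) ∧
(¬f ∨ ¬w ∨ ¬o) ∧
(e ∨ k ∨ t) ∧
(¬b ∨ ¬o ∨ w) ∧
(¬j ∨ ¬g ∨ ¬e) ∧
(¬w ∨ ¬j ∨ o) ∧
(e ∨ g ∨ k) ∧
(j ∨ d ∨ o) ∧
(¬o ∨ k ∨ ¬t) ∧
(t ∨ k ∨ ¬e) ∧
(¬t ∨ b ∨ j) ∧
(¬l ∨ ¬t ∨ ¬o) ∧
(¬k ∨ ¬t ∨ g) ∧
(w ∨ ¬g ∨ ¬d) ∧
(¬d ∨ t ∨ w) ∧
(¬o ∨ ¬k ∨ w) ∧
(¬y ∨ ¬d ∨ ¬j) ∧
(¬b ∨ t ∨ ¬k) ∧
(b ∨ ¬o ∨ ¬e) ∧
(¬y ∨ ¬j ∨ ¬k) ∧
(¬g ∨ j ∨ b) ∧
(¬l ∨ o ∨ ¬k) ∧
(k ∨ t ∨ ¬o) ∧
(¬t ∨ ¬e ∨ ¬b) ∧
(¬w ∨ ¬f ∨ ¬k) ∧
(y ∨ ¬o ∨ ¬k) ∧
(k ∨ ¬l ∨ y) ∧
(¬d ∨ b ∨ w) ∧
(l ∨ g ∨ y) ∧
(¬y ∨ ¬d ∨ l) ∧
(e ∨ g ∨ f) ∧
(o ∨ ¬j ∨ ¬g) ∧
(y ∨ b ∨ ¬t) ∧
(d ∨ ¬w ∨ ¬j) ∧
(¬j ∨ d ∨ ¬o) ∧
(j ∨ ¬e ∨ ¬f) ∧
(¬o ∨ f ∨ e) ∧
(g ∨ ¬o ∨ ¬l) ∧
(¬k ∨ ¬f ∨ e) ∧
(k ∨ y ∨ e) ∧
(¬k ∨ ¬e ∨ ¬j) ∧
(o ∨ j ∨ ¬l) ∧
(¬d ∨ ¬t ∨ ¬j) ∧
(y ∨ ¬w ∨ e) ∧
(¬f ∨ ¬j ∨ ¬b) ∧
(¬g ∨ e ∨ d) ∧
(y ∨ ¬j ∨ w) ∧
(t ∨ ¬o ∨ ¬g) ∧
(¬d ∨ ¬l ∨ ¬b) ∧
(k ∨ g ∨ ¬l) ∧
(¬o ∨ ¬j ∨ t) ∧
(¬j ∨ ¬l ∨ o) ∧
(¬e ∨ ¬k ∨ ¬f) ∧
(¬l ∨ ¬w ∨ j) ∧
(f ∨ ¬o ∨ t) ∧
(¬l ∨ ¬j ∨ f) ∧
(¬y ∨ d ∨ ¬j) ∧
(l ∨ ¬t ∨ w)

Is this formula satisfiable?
No

No, the formula is not satisfiable.

No assignment of truth values to the variables can make all 60 clauses true simultaneously.

The formula is UNSAT (unsatisfiable).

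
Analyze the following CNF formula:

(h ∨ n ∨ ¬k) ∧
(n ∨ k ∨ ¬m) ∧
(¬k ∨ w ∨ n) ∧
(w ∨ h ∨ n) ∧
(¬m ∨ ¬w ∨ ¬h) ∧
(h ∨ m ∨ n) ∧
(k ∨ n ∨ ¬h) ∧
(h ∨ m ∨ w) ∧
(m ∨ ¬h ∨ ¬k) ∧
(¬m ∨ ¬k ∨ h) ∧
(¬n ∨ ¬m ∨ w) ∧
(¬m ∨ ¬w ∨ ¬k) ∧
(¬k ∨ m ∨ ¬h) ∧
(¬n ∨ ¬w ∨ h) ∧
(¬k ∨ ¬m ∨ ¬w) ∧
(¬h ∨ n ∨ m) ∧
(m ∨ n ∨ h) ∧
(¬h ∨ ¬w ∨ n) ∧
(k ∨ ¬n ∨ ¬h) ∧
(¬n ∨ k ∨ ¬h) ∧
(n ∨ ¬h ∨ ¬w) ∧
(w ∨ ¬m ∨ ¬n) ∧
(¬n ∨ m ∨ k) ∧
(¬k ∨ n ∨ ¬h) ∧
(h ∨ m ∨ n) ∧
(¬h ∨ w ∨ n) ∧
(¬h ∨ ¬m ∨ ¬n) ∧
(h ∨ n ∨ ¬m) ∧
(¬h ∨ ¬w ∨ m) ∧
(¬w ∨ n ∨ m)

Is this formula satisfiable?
No

No, the formula is not satisfiable.

No assignment of truth values to the variables can make all 30 clauses true simultaneously.

The formula is UNSAT (unsatisfiable).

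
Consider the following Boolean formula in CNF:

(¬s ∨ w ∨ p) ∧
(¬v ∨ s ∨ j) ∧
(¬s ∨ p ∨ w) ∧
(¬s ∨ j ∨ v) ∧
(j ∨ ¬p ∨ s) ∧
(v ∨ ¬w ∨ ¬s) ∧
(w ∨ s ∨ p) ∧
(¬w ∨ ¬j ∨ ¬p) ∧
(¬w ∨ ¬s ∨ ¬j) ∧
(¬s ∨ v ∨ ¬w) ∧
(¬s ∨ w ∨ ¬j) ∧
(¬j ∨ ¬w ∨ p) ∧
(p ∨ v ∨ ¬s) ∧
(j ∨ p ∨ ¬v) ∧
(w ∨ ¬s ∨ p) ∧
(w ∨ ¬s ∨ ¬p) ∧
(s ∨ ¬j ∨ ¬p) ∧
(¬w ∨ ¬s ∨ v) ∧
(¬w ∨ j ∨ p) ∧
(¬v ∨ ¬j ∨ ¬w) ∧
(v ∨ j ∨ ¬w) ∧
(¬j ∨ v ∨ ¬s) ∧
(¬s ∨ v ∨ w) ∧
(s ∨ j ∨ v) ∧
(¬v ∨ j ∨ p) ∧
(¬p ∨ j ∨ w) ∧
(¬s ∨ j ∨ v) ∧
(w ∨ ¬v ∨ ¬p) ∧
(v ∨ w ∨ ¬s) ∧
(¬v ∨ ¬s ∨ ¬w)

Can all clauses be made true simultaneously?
No

No, the formula is not satisfiable.

No assignment of truth values to the variables can make all 30 clauses true simultaneously.

The formula is UNSAT (unsatisfiable).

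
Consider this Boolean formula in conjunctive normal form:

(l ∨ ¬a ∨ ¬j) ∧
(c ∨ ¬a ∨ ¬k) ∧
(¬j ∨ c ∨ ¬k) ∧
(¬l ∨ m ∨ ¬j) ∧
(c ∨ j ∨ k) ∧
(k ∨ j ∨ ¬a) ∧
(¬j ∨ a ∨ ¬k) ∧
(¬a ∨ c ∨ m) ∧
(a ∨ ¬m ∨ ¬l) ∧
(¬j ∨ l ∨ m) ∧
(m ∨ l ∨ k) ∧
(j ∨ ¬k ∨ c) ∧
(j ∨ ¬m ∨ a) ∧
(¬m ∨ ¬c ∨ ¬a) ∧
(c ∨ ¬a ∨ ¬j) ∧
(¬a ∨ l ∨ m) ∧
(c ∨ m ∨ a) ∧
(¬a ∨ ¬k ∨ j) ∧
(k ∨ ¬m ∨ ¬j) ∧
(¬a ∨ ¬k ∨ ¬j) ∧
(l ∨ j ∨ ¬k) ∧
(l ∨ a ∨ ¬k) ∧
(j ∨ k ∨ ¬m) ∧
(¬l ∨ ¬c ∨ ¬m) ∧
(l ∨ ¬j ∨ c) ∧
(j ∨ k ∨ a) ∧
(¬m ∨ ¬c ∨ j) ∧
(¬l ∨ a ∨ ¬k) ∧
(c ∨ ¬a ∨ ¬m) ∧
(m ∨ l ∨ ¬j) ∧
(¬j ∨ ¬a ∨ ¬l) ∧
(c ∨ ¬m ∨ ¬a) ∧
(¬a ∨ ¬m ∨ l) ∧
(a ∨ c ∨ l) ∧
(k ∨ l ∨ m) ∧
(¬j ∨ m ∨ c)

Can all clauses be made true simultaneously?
No

No, the formula is not satisfiable.

No assignment of truth values to the variables can make all 36 clauses true simultaneously.

The formula is UNSAT (unsatisfiable).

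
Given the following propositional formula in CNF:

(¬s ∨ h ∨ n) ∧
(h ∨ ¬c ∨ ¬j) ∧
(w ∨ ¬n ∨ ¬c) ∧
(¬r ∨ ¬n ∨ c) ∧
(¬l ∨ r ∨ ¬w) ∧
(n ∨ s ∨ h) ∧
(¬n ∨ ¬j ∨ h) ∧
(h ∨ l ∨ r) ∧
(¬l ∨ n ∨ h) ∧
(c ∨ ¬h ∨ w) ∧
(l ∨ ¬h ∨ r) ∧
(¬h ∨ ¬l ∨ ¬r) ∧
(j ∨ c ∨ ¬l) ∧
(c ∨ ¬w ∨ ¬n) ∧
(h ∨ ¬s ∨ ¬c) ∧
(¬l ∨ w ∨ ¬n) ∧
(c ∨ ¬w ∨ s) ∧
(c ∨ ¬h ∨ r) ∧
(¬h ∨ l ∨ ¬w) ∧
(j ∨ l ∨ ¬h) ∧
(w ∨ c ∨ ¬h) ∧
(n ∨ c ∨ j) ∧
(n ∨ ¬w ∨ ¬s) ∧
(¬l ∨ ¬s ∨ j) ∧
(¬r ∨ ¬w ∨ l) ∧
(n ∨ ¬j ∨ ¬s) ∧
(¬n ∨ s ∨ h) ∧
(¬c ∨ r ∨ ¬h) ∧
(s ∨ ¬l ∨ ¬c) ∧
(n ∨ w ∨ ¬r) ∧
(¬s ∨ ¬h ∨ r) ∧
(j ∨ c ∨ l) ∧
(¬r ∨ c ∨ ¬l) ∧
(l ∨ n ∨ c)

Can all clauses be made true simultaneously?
No

No, the formula is not satisfiable.

No assignment of truth values to the variables can make all 34 clauses true simultaneously.

The formula is UNSAT (unsatisfiable).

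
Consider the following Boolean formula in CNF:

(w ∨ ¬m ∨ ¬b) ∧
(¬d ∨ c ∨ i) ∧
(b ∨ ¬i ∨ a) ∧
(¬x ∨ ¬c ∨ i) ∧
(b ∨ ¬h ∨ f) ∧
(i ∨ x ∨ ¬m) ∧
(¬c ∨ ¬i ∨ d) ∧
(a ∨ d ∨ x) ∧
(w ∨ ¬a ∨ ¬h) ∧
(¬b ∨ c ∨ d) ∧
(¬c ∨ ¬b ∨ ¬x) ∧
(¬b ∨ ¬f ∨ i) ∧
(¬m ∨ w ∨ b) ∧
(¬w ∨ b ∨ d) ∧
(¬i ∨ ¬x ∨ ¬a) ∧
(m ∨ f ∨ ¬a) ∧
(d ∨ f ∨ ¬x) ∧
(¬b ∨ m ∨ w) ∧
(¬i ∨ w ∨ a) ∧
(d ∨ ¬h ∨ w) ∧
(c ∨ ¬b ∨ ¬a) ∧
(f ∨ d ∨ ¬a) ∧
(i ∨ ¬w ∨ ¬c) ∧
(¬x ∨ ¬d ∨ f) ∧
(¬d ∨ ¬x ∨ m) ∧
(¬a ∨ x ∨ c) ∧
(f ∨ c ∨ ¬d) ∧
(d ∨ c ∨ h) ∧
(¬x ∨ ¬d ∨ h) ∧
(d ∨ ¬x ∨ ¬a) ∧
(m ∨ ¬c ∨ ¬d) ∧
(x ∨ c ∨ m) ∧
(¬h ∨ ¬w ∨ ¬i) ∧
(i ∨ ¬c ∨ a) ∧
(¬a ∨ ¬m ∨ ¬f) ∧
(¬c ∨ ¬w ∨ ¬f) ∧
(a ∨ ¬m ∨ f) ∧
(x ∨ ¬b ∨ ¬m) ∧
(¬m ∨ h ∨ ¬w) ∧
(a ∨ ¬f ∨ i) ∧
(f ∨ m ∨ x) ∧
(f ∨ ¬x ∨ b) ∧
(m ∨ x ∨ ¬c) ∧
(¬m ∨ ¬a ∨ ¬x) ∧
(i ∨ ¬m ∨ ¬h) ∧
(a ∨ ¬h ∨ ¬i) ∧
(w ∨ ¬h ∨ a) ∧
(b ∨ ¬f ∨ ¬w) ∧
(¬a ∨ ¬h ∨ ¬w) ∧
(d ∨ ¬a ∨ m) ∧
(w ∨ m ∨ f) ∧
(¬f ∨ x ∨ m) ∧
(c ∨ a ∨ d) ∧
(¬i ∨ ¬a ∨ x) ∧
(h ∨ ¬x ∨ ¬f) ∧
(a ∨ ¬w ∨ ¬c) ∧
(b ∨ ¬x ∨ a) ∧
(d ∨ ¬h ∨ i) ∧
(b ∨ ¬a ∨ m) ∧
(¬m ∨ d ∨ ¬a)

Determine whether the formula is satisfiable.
No

No, the formula is not satisfiable.

No assignment of truth values to the variables can make all 60 clauses true simultaneously.

The formula is UNSAT (unsatisfiable).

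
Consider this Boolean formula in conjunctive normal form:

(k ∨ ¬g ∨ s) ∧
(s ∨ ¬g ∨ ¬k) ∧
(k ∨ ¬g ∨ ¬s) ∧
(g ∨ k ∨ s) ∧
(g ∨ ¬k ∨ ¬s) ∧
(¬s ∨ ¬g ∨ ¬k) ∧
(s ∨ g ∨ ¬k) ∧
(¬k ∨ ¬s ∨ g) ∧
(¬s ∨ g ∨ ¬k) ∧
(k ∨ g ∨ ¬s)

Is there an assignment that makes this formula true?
No

No, the formula is not satisfiable.

No assignment of truth values to the variables can make all 10 clauses true simultaneously.

The formula is UNSAT (unsatisfiable).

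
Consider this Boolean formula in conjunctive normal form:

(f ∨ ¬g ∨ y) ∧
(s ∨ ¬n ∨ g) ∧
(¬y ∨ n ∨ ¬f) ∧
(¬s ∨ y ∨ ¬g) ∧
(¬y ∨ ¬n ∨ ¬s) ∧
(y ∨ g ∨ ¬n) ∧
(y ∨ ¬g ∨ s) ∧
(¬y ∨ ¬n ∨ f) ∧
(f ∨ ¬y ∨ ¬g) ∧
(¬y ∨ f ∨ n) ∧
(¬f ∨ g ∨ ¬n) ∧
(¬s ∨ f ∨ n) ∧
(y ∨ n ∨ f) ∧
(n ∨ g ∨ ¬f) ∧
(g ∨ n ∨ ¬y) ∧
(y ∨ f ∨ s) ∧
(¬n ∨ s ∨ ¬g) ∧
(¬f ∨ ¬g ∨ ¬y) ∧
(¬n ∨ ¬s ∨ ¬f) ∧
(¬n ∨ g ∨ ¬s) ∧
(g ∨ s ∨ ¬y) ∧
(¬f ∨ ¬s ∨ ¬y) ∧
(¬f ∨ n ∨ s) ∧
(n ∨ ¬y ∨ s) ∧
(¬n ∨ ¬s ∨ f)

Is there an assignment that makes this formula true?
No

No, the formula is not satisfiable.

No assignment of truth values to the variables can make all 25 clauses true simultaneously.

The formula is UNSAT (unsatisfiable).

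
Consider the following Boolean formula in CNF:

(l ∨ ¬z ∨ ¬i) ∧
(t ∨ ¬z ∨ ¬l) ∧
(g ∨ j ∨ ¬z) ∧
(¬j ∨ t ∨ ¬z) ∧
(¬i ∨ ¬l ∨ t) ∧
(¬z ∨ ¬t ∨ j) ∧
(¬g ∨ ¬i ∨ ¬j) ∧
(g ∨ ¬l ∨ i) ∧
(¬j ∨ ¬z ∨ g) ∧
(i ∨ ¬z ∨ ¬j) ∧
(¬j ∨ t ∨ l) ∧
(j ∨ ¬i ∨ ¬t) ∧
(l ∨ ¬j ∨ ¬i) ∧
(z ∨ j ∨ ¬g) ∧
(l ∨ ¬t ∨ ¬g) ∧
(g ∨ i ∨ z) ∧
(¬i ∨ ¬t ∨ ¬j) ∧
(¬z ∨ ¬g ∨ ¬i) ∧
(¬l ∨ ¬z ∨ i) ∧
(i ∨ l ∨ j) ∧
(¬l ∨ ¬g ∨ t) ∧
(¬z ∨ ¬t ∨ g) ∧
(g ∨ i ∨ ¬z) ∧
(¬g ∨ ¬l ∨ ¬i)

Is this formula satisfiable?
Yes

Yes, the formula is satisfiable.

One satisfying assignment is: i=True, g=False, z=False, l=False, j=False, t=False

Verification: With this assignment, all 24 clauses evaluate to true.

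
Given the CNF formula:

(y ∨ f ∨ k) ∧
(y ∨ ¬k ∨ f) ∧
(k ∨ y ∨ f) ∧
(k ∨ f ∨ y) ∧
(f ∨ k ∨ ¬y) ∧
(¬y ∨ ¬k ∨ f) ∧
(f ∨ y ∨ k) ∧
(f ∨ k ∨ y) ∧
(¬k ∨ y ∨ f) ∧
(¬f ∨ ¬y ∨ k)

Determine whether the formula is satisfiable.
Yes

Yes, the formula is satisfiable.

One satisfying assignment is: f=True, k=True, y=True

Verification: With this assignment, all 10 clauses evaluate to true.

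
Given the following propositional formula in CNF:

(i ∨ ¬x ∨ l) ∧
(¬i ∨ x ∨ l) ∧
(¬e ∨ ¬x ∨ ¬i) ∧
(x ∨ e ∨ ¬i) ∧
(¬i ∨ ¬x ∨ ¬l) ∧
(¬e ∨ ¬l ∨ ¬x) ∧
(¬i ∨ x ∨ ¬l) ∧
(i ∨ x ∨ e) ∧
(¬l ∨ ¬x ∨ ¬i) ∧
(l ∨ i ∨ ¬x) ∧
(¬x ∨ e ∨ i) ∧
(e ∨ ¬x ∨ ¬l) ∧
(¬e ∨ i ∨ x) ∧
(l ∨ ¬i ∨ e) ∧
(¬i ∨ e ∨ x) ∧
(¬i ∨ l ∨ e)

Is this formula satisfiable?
No

No, the formula is not satisfiable.

No assignment of truth values to the variables can make all 16 clauses true simultaneously.

The formula is UNSAT (unsatisfiable).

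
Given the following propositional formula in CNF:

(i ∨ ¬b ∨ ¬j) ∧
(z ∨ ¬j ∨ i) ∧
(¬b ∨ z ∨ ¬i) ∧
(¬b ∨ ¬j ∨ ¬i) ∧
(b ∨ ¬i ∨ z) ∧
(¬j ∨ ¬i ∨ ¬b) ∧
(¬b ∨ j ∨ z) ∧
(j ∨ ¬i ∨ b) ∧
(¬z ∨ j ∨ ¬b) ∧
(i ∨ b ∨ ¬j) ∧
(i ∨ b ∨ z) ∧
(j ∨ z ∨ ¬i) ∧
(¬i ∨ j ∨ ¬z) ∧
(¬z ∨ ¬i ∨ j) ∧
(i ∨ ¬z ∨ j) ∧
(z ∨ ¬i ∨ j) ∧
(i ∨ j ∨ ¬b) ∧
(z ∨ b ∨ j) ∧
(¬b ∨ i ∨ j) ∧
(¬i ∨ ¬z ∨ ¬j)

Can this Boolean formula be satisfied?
No

No, the formula is not satisfiable.

No assignment of truth values to the variables can make all 20 clauses true simultaneously.

The formula is UNSAT (unsatisfiable).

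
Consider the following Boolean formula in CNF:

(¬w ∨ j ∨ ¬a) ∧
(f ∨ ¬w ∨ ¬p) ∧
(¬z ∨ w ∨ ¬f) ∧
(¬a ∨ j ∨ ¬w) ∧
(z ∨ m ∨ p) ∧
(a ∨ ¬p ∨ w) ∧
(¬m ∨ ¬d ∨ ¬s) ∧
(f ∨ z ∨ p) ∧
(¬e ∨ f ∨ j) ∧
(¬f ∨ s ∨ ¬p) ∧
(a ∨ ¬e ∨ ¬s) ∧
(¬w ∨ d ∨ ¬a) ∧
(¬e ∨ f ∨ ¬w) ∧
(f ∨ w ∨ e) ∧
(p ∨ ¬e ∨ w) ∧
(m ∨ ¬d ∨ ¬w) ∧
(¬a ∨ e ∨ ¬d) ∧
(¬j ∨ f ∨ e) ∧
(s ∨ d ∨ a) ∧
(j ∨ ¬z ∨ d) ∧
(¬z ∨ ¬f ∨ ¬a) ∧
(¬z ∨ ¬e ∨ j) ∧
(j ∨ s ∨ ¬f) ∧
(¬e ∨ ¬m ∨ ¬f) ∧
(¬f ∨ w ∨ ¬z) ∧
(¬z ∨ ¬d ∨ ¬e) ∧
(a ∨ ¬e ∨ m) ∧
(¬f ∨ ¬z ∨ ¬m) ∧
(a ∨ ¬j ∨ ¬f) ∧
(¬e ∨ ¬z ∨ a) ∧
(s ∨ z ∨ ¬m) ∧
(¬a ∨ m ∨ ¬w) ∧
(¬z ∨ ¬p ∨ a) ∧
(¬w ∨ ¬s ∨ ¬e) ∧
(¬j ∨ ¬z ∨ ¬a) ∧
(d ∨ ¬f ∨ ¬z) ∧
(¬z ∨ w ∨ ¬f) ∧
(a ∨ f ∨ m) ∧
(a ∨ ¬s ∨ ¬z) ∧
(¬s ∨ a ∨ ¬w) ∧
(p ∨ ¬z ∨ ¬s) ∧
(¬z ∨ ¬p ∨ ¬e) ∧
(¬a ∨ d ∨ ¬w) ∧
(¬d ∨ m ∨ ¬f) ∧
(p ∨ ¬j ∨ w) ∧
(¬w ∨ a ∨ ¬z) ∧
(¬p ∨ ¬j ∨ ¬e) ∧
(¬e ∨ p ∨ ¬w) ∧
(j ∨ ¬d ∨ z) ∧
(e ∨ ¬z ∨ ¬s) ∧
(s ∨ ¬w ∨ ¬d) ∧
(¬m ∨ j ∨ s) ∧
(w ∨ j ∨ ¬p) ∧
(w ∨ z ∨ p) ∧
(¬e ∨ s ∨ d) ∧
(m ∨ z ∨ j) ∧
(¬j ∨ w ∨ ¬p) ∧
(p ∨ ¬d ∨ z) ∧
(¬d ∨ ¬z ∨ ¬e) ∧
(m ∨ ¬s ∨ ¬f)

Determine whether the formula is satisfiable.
No

No, the formula is not satisfiable.

No assignment of truth values to the variables can make all 60 clauses true simultaneously.

The formula is UNSAT (unsatisfiable).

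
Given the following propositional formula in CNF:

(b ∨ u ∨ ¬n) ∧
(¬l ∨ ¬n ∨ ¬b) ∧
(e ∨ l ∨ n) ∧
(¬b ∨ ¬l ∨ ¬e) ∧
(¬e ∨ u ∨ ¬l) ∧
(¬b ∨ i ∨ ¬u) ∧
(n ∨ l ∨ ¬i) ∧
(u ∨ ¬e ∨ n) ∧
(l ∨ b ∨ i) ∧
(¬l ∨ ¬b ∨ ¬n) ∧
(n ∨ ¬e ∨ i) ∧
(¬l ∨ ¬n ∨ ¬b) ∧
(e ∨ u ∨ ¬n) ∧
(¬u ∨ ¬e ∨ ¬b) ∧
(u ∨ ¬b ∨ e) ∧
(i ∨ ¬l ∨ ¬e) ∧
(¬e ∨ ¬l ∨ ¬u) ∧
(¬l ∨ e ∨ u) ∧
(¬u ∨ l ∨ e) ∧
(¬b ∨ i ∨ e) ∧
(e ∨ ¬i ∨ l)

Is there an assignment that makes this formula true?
Yes

Yes, the formula is satisfiable.

One satisfying assignment is: u=True, l=True, i=False, n=False, b=False, e=False

Verification: With this assignment, all 21 clauses evaluate to true.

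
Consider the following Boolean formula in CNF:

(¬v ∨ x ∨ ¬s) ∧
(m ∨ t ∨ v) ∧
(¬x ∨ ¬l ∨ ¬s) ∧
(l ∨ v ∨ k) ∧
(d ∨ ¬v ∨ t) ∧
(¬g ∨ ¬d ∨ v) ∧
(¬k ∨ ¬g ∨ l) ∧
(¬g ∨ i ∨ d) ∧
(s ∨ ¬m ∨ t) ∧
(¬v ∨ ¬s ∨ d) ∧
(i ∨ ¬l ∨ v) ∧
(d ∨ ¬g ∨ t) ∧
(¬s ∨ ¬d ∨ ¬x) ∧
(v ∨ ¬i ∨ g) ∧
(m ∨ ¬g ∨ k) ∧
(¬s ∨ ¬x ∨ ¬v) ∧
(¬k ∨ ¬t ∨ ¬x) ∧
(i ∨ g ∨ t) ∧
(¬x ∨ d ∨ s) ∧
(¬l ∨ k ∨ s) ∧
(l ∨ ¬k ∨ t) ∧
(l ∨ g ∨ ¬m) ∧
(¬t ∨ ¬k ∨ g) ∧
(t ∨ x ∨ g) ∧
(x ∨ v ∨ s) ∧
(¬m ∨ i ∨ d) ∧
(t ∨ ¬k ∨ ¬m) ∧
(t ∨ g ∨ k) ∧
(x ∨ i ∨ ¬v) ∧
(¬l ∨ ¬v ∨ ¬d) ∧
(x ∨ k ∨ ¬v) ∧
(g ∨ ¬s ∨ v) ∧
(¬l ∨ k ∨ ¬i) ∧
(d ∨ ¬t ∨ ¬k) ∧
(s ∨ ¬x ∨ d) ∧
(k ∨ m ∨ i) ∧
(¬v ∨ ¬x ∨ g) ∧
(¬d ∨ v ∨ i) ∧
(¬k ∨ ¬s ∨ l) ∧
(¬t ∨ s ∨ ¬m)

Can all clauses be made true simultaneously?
No

No, the formula is not satisfiable.

No assignment of truth values to the variables can make all 40 clauses true simultaneously.

The formula is UNSAT (unsatisfiable).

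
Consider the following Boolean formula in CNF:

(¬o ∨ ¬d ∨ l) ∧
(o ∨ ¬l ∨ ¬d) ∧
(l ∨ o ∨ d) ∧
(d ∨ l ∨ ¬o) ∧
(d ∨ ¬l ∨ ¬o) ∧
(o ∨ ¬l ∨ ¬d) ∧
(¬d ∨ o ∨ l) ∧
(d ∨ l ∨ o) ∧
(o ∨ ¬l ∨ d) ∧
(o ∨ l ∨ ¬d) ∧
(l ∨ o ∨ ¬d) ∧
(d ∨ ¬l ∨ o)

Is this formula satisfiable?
Yes

Yes, the formula is satisfiable.

One satisfying assignment is: o=True, d=True, l=True

Verification: With this assignment, all 12 clauses evaluate to true.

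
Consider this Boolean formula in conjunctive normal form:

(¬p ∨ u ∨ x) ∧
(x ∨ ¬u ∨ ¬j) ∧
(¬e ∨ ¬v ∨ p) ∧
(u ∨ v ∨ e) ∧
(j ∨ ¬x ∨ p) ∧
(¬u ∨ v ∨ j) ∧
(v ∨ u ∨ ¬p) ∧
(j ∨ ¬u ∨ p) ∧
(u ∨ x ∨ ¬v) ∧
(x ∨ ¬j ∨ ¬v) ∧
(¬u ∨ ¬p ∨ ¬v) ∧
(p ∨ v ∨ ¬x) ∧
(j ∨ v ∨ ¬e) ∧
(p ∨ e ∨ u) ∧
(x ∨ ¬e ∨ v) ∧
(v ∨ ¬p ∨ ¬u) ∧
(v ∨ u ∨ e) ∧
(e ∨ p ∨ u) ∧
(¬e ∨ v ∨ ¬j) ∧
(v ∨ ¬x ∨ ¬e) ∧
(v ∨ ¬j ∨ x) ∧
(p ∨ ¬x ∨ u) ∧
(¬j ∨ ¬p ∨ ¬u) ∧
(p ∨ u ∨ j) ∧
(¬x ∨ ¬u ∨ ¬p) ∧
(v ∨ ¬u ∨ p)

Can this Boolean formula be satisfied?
Yes

Yes, the formula is satisfiable.

One satisfying assignment is: u=True, p=False, j=True, e=False, x=True, v=True

Verification: With this assignment, all 26 clauses evaluate to true.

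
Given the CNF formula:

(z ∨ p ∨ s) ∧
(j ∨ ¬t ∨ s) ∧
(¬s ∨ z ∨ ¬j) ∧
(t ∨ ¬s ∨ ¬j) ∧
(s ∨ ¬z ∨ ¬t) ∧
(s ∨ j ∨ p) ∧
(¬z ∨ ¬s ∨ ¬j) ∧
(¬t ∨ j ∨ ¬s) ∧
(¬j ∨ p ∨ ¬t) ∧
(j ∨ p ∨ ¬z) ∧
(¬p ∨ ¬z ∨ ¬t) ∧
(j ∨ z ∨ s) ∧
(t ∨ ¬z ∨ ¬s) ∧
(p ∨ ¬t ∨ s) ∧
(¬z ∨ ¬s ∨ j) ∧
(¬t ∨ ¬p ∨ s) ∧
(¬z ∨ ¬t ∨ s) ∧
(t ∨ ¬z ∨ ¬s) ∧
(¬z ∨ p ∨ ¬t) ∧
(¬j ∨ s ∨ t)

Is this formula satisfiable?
Yes

Yes, the formula is satisfiable.

One satisfying assignment is: p=False, j=False, t=False, z=False, s=True

Verification: With this assignment, all 20 clauses evaluate to true.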